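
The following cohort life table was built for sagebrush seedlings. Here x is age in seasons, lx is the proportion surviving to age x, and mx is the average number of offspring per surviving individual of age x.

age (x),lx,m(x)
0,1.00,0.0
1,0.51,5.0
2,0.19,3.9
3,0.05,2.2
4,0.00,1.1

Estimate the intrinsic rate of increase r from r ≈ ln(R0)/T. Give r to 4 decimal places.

0.9544

R0 = Σ lx·mx = 0 + 2.55 + 0.741 + 0.11 + 0 = 3.401
Σ x·lx·mx = 4.362; T = 4.362/3.401 = 1.28256…
r ≈ ln(R0)/T = ln(3.401)/1.28256… = 0.954393… → 0.9544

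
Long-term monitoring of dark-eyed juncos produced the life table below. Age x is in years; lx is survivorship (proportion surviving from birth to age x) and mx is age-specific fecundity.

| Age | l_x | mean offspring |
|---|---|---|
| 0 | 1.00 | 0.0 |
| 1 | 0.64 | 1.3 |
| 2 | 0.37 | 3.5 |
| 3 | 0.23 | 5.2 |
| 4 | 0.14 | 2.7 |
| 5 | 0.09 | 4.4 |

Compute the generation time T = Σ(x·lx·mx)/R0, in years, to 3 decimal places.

lx·mx: 0, 0.832, 1.295, 1.196, 0.378, 0.396 → R0 = 4.097
x·lx·mx: 0, 0.832, 2.59, 3.588, 1.512, 1.98 → Σ = 10.502
T = 10.502 / 4.097 = 2.563339… → 2.563

2.563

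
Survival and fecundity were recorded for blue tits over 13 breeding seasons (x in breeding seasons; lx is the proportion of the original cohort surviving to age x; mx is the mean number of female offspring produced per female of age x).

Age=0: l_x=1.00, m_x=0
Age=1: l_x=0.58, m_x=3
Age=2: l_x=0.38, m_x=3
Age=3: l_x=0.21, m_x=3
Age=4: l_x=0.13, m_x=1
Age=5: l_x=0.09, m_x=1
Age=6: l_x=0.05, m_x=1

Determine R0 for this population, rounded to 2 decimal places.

lx·mx by age: 0, 1.74, 1.14, 0.63, 0.13, 0.09, 0.05
R0 = Σ lx·mx = 3.78 → 3.78

3.78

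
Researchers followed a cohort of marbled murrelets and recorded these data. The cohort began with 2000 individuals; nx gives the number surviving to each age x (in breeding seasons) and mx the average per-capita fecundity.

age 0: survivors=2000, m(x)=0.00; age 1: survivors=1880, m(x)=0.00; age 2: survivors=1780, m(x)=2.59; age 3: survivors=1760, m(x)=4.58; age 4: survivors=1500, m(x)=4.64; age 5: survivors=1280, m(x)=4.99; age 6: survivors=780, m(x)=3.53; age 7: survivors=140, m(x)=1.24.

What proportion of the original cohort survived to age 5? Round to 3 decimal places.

l_5 = n_5/n_0 = 1280/2000 = 0.64 → 0.640

0.640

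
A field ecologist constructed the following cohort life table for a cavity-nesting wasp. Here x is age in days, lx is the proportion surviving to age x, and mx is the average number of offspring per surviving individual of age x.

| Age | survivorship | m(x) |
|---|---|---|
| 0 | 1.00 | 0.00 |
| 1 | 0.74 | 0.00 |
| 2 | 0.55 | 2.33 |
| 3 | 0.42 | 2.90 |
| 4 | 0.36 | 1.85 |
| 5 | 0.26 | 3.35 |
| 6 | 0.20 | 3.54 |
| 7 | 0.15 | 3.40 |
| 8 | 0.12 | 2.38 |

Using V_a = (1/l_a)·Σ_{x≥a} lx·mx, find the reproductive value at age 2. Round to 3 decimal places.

10.073

lx·mx for x ≥ 2: 1.2815, 1.218, 0.666, 0.871, 0.708, 0.51, 0.2856 → sum = 5.5401
V_2 = 5.5401 / l_2 = 5.5401 / 0.55 = 10.072909… → 10.073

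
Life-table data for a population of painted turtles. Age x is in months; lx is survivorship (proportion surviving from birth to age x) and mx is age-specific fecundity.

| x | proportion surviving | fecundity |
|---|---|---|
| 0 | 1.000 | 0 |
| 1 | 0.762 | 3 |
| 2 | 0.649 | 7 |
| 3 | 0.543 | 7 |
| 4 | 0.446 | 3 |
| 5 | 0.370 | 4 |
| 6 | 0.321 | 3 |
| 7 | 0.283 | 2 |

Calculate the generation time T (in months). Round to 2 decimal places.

lx·mx: 0, 2.286, 4.543, 3.801, 1.338, 1.48, 0.963, 0.566 → R0 = 14.977
x·lx·mx: 0, 2.286, 9.086, 11.403, 5.352, 7.4, 5.778, 3.962 → Σ = 45.267
T = 45.267 / 14.977 = 3.022434… → 3.02

3.02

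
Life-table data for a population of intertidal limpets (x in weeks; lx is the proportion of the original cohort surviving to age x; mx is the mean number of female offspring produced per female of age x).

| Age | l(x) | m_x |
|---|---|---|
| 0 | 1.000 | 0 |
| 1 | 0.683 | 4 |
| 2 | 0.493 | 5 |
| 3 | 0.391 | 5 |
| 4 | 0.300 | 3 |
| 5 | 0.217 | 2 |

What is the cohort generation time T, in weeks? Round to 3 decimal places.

2.274

lx·mx: 0, 2.732, 2.465, 1.955, 0.9, 0.434 → R0 = 8.486
x·lx·mx: 0, 2.732, 4.93, 5.865, 3.6, 2.17 → Σ = 19.297
T = 19.297 / 8.486 = 2.273981… → 2.274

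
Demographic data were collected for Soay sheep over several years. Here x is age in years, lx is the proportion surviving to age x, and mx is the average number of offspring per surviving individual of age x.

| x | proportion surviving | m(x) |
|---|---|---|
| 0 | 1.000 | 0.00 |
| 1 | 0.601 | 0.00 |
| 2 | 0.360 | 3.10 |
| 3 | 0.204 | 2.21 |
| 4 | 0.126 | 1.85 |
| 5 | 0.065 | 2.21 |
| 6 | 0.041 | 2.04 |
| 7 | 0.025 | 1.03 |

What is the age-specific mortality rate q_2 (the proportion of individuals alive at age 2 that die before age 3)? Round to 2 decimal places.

q_2 = (l_2 − l_3) / l_2 = (0.36 − 0.204) / 0.36
     = 0.156 / 0.36 = 0.433333… → 0.43

0.43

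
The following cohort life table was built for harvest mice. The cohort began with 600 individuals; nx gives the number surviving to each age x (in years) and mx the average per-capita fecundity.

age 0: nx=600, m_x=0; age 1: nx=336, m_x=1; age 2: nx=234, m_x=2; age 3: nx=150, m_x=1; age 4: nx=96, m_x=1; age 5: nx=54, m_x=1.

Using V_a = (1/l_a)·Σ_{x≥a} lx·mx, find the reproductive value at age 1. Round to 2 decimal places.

3.29

lx = nx/n0 = nx/600: 1, 0.56, 0.39, 0.25, 0.16, 0.09
lx·mx for x ≥ 1: 0.56, 0.78, 0.25, 0.16, 0.09 → sum = 1.84
V_1 = 1.84 / l_1 = 1.84 / 0.56 = 3.285714… → 3.29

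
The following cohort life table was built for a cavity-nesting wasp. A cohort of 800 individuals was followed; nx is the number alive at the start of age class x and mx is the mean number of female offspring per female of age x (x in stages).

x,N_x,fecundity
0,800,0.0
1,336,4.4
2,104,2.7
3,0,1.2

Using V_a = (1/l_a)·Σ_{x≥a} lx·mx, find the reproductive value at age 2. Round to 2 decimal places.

2.70

lx = nx/n0 = nx/800: 1, 0.42, 0.13, 0
lx·mx for x ≥ 2: 0.351, 0 → sum = 0.351
V_2 = 0.351 / l_2 = 0.351 / 0.13 = 2.7 → 2.70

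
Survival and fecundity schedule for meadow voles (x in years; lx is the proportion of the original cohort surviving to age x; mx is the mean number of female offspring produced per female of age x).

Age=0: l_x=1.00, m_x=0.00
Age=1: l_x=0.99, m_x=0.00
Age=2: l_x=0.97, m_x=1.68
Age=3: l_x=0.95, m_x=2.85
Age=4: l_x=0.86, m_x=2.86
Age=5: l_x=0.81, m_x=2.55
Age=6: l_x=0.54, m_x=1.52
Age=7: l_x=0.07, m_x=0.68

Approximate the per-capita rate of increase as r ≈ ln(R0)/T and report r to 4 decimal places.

0.6015

R0 = Σ lx·mx = 0 + 0 + 1.6296 + 2.7075 + 2.4596 + 2.0655 + 0.8208 + 0.0476 = 9.7306
Σ x·lx·mx = 36.8056; T = 36.8056/9.7306 = 3.78246…
r ≈ ln(R0)/T = ln(9.7306)/3.78246… = 0.601533… → 0.6015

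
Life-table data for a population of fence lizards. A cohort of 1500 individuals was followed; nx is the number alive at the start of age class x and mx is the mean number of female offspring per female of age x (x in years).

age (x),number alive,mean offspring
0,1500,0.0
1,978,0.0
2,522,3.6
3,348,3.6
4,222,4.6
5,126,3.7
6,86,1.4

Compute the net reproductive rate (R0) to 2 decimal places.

lx = nx/n0 = nx/1500: 1, 0.652, 0.348, 0.232, 0.148, 0.084, 0.05733…
lx·mx by age: 0, 0, 1.2528, 0.8352, 0.6808, 0.3108, 0.080267…
R0 = Σ lx·mx = 3.159867… → 3.16

3.16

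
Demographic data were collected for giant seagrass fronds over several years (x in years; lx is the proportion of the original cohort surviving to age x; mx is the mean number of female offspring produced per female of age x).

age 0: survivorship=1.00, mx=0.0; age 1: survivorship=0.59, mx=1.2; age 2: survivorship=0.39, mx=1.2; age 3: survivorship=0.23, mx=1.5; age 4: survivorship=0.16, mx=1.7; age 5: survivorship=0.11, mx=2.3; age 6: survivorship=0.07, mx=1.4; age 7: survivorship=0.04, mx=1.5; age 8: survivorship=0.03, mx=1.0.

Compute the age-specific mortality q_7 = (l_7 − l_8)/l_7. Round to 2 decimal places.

0.25

q_7 = (l_7 − l_8) / l_7 = (0.04 − 0.03) / 0.04
     = 0.01 / 0.04 = 0.25 → 0.25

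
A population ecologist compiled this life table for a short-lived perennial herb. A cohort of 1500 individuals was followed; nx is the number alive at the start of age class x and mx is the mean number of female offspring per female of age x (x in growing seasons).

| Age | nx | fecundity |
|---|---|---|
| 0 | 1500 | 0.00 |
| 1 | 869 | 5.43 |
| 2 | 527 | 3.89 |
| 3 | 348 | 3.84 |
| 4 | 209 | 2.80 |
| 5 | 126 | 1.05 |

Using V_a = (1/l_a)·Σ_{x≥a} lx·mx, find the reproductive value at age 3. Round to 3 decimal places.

5.902

lx = nx/n0 = nx/1500: 1, 0.57933…, 0.35133…, 0.232, 0.13933…, 0.084
lx·mx for x ≥ 3: 0.89088, 0.390133…, 0.0882 → sum = 1.369213…
V_3 = 1.369213… / l_3 = 1.369213… / 0.232 = 5.901782… → 5.902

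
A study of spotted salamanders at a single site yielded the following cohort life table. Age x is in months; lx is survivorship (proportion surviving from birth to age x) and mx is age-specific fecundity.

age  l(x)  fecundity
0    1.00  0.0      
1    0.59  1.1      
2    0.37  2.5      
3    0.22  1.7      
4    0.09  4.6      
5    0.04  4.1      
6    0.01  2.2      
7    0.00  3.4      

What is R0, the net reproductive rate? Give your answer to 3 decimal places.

2.548

lx·mx by age: 0, 0.649, 0.925, 0.374, 0.414, 0.164, 0.022, 0
R0 = Σ lx·mx = 2.548 → 2.548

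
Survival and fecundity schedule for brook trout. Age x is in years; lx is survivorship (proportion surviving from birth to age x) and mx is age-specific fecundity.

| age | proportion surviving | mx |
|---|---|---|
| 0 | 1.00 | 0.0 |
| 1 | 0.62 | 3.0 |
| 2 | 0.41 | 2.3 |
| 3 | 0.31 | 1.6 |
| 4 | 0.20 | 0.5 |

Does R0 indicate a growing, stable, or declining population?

R0 = Σ lx·mx = 0 + 1.86 + 0.943 + 0.496 + 0.1 = 3.399
R0 > 1, so the population is growing.

growing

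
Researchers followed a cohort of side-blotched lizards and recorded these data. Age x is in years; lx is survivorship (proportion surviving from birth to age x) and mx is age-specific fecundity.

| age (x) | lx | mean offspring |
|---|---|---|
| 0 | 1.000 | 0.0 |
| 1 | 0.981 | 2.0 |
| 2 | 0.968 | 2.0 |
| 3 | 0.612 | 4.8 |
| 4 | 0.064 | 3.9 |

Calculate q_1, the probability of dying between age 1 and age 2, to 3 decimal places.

0.013

q_1 = (l_1 − l_2) / l_1 = (0.981 − 0.968) / 0.981
     = 0.013 / 0.981 = 0.013252… → 0.013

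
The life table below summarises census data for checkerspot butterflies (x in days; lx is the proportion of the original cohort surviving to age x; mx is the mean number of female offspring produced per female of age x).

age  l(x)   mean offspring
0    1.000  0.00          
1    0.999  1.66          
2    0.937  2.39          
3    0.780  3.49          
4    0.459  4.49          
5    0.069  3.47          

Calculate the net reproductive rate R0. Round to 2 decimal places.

8.92

lx·mx by age: 0, 1.65834, 2.23943, 2.7222, 2.06091, 0.23943
R0 = Σ lx·mx = 8.92031 → 8.92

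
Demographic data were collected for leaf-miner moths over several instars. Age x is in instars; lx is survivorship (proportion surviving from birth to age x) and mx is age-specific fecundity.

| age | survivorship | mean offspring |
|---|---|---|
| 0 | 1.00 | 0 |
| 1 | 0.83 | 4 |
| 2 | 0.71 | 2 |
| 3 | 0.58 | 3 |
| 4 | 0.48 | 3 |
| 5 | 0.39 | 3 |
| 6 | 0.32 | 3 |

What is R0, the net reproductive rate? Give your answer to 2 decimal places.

10.05

lx·mx by age: 0, 3.32, 1.42, 1.74, 1.44, 1.17, 0.96
R0 = Σ lx·mx = 10.05 → 10.05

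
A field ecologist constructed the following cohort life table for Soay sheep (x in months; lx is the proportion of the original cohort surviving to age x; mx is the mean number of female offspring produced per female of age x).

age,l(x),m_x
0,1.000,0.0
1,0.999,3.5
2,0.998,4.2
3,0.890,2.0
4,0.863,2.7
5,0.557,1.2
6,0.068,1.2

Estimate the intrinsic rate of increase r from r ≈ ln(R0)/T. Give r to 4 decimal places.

R0 = Σ lx·mx = 0 + 3.4965 + 4.1916 + 1.78 + 2.3301 + 0.6684 + 0.0816 = 12.5482
Σ x·lx·mx = 30.3717; T = 30.3717/12.5482 = 2.4204…
r ≈ ln(R0)/T = ln(12.5482)/2.4204… = 1.045106… → 1.0451

1.0451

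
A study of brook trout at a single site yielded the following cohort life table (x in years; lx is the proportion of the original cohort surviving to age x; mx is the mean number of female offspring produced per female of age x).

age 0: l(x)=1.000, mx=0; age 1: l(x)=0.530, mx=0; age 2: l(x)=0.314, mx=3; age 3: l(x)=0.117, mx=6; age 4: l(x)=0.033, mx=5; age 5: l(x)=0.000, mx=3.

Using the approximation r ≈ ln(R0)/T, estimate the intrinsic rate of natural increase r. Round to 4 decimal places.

R0 = Σ lx·mx = 0 + 0 + 0.942 + 0.702 + 0.165 + 0 = 1.809
Σ x·lx·mx = 4.65; T = 4.65/1.809 = 2.57048…
r ≈ ln(R0)/T = ln(1.809)/2.57048… = 0.230608… → 0.2306

0.2306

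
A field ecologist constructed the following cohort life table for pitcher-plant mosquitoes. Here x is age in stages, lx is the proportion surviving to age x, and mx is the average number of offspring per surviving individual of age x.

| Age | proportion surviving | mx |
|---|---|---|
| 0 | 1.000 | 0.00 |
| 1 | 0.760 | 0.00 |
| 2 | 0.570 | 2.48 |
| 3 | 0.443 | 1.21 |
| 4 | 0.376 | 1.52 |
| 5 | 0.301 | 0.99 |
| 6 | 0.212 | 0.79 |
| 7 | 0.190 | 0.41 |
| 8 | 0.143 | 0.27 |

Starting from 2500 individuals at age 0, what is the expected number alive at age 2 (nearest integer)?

Expected survivors = N0 · l_2 = 2500 × 0.570 = 1425 → 1425

1425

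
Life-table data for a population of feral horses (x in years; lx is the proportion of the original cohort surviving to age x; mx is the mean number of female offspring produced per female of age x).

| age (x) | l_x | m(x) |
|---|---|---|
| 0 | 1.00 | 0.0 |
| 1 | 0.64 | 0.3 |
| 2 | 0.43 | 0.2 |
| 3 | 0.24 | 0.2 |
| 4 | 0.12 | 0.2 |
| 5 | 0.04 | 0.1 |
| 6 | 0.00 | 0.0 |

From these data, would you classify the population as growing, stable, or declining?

R0 = Σ lx·mx = 0 + 0.192 + 0.086 + 0.048 + 0.024 + 0.004 + 0 = 0.354
R0 < 1, so the population is declining.

declining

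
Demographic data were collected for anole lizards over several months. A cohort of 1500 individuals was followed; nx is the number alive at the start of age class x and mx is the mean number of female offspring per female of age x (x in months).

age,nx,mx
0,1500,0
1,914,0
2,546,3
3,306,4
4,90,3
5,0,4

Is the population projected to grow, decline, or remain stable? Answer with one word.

growing

lx = nx/n0 = nx/1500: 1, 0.60933…, 0.364, 0.204, 0.06, 0
R0 = Σ lx·mx = 0 + 0 + 1.092 + 0.816 + 0.18 + 0 = 2.088…
R0 > 1, so the population is growing.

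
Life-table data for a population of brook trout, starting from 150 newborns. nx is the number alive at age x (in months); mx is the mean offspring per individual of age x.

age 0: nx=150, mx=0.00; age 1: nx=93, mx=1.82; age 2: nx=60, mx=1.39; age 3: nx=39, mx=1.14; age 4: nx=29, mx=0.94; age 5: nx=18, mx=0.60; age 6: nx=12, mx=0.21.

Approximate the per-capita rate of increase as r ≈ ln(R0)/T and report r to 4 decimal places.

lx = nx/n0 = nx/150: 1, 0.62, 0.4, 0.26, 0.19333…, 0.12, 0.08
R0 = Σ lx·mx = 0 + 1.1284 + 0.556 + 0.2964 + 0.18173… + 0.072 + 0.0168 = 2.251333…
Σ x·lx·mx = 4.317333…; T = 4.317333…/2.251333… = 1.91768…
r ≈ ln(R0)/T = ln(2.251333…)/1.91768… = 0.42318… → 0.4232

0.4232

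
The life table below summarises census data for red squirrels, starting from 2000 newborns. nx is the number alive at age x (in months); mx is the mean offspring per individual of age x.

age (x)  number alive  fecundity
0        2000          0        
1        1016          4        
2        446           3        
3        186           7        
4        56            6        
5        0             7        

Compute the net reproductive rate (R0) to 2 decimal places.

3.52

lx = nx/n0 = nx/2000: 1, 0.508, 0.223, 0.093, 0.028, 0
lx·mx by age: 0, 2.032, 0.669, 0.651, 0.168, 0
R0 = Σ lx·mx = 3.52 → 3.52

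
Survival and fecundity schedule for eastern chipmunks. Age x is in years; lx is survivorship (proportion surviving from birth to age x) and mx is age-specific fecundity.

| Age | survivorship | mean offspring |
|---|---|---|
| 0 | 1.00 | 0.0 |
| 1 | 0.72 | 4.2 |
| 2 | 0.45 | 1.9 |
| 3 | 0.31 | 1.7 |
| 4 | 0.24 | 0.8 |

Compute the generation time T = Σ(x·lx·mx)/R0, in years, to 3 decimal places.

lx·mx: 0, 3.024, 0.855, 0.527, 0.192 → R0 = 4.598
x·lx·mx: 0, 3.024, 1.71, 1.581, 0.768 → Σ = 7.083
T = 7.083 / 4.598 = 1.540452… → 1.540

1.540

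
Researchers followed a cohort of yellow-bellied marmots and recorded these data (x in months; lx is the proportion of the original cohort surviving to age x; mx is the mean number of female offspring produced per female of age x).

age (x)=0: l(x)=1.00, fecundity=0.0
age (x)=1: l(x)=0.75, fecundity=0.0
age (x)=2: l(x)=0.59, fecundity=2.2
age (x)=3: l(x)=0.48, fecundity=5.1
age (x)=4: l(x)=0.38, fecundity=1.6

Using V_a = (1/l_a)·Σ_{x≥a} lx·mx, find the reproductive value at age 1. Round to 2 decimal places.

lx·mx for x ≥ 1: 0, 1.298, 2.448, 0.608 → sum = 4.354
V_1 = 4.354 / l_1 = 4.354 / 0.75 = 5.805333… → 5.81

5.81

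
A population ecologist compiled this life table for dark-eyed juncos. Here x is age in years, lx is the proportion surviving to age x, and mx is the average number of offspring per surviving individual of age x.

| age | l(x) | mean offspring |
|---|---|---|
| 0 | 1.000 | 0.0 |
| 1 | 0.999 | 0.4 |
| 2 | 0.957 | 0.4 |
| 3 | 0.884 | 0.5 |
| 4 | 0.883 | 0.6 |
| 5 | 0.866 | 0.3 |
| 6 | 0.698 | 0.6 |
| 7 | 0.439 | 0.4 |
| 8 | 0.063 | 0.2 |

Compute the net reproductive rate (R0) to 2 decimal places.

2.62

lx·mx by age: 0, 0.3996, 0.3828, 0.442, 0.5298, 0.2598, 0.4188, 0.1756, 0.0126
R0 = Σ lx·mx = 2.621 → 2.62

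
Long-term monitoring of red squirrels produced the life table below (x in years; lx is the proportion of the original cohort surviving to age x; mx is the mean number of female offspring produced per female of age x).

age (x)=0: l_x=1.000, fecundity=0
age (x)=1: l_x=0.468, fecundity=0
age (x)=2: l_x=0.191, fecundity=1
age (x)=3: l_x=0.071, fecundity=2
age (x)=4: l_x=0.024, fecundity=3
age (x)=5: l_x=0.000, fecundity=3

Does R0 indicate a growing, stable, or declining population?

R0 = Σ lx·mx = 0 + 0 + 0.191 + 0.142 + 0.072 + 0 = 0.405
R0 < 1, so the population is declining.

declining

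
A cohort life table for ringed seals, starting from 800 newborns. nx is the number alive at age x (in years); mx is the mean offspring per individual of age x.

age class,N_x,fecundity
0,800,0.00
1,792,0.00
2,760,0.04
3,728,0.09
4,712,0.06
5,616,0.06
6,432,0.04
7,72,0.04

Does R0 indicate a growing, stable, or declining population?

declining

lx = nx/n0 = nx/800: 1, 0.99, 0.95, 0.91, 0.89, 0.77, 0.54, 0.09
R0 = Σ lx·mx = 0 + 0 + 0.038 + 0.0819 + 0.0534 + 0.0462 + 0.0216 + 0.0036 = 0.2447
R0 < 1, so the population is declining.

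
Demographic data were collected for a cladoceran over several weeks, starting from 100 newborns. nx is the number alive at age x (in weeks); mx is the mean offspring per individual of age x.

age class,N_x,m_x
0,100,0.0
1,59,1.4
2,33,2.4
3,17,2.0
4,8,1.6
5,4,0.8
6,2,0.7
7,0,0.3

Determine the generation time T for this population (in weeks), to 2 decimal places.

lx = nx/n0 = nx/100: 1, 0.59, 0.33, 0.17, 0.08, 0.04, 0.02, 0
lx·mx: 0, 0.826, 0.792, 0.34, 0.128, 0.032, 0.014, 0 → R0 = 2.132
x·lx·mx: 0, 0.826, 1.584, 1.02, 0.512, 0.16, 0.084, 0 → Σ = 4.186
T = 4.186 / 2.132 = 1.963415… → 1.96

1.96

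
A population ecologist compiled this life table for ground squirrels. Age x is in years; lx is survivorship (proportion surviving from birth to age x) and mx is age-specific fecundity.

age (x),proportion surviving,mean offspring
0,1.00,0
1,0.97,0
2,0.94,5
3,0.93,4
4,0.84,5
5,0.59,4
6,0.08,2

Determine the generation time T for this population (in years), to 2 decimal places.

lx·mx: 0, 0, 4.7, 3.72, 4.2, 2.36, 0.16 → R0 = 15.14
x·lx·mx: 0, 0, 9.4, 11.16, 16.8, 11.8, 0.96 → Σ = 50.12
T = 50.12 / 15.14 = 3.310436… → 3.31

3.31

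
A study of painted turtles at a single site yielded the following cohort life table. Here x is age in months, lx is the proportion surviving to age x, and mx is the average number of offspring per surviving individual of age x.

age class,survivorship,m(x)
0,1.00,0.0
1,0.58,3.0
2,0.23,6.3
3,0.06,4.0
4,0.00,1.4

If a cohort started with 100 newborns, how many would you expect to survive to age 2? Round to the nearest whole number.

23

Expected survivors = N0 · l_2 = 100 × 0.23 = 23 → 23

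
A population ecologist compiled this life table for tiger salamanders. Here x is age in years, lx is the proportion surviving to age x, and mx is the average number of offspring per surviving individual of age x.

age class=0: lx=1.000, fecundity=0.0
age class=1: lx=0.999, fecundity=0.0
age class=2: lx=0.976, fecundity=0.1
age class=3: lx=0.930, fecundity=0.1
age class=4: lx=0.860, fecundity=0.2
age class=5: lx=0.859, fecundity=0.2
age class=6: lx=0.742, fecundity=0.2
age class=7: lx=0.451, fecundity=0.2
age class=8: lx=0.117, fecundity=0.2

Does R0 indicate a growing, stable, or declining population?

R0 = Σ lx·mx = 0 + 0 + 0.0976 + 0.093 + 0.172 + 0.1718 + 0.1484 + 0.0902 + 0.0234 = 0.7964
R0 < 1, so the population is declining.

declining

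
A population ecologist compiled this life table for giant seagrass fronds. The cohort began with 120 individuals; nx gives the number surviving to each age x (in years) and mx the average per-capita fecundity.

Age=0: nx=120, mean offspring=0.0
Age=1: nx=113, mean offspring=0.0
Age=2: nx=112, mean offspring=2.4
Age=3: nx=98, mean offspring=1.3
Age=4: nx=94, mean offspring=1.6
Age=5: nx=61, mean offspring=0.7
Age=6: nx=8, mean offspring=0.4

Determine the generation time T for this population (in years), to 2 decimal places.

lx = nx/n0 = nx/120: 1, 0.94167…, 0.93333…, 0.81667…, 0.78333…, 0.50833…, 0.06667…
lx·mx: 0, 0, 2.24…, 1.061667…, 1.253333…, 0.355833…, 0.026667… → R0 = 4.9375…
x·lx·mx: 0, 0, 4.48…, 3.185…, 5.013333…, 1.779167…, 0.16… → Σ = 14.6175…
T = 14.6175… / 4.9375… = 2.960506… → 2.96

2.96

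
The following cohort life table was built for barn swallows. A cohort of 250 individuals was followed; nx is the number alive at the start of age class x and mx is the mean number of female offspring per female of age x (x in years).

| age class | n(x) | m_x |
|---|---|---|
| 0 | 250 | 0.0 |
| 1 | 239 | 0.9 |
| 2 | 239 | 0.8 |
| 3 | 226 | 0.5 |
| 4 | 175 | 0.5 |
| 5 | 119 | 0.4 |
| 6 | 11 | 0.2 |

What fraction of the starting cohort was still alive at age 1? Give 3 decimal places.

l_1 = n_1/n_0 = 239/250 = 0.956 → 0.956

0.956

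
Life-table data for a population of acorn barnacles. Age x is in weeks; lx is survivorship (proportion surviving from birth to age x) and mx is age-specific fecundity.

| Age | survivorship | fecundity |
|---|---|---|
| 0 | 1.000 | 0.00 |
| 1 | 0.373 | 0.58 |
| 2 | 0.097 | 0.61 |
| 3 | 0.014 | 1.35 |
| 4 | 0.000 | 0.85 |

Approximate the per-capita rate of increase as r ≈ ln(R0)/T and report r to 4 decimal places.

R0 = Σ lx·mx = 0 + 0.21634 + 0.05917 + 0.0189 + 0 = 0.29441
Σ x·lx·mx = 0.39138; T = 0.39138/0.29441 = 1.32937…
r ≈ ln(R0)/T = ln(0.29441)/1.32937… = -0.91982… → -0.9198

-0.9198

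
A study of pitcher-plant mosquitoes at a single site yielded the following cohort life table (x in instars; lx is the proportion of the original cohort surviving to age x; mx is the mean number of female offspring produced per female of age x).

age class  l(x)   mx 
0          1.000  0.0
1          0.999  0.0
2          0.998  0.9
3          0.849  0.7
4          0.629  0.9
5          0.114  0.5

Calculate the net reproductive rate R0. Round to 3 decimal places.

2.116

lx·mx by age: 0, 0, 0.8982, 0.5943, 0.5661, 0.057
R0 = Σ lx·mx = 2.1156 → 2.116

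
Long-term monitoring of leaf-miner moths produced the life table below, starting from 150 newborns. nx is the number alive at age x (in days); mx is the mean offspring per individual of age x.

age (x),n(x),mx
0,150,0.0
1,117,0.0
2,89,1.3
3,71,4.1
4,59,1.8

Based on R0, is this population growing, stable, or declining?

growing

lx = nx/n0 = nx/150: 1, 0.78, 0.59333…, 0.47333…, 0.39333…
R0 = Σ lx·mx = 0 + 0 + 0.771333… + 1.940667… + 0.708… = 3.42…
R0 > 1, so the population is growing.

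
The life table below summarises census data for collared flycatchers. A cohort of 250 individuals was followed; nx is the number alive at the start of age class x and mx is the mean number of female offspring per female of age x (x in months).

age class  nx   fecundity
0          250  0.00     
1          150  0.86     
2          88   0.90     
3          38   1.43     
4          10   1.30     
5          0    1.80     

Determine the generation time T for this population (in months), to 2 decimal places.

lx = nx/n0 = nx/250: 1, 0.6, 0.352, 0.152, 0.04, 0
lx·mx: 0, 0.516, 0.3168, 0.21736, 0.052, 0 → R0 = 1.10216
x·lx·mx: 0, 0.516, 0.6336, 0.65208, 0.208, 0 → Σ = 2.00968
T = 2.00968 / 1.10216 = 1.823401… → 1.82

1.82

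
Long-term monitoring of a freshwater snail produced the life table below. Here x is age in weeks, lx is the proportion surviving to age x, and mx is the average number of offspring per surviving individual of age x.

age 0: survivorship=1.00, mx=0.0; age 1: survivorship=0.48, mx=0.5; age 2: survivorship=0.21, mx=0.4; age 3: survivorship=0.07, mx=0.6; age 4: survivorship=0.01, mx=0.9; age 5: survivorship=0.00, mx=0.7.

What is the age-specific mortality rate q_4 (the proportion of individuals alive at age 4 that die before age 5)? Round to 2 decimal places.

1.00

q_4 = (l_4 − l_5) / l_4 = (0.01 − 0) / 0.01
     = 0.01 / 0.01 = 1 → 1.00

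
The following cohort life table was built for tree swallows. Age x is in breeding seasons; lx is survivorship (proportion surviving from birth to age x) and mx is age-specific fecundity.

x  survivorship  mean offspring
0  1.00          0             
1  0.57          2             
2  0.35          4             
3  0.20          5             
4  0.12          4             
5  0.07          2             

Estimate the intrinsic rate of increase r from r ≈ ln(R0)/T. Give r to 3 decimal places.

R0 = Σ lx·mx = 0 + 1.14 + 1.4 + 1 + 0.48 + 0.14 = 4.16
Σ x·lx·mx = 9.56; T = 9.56/4.16 = 2.29808…
r ≈ ln(R0)/T = ln(4.16)/2.29808… = 0.62031… → 0.620

0.620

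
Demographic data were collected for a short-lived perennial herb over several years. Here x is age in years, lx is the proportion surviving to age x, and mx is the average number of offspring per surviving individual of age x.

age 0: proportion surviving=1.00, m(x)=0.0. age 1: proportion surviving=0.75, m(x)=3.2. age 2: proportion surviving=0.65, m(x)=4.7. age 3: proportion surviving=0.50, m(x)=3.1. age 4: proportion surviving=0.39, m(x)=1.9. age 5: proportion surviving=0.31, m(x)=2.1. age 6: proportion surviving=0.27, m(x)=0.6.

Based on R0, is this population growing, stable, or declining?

growing

R0 = Σ lx·mx = 0 + 2.4 + 3.055 + 1.55 + 0.741 + 0.651 + 0.162 = 8.559
R0 > 1, so the population is growing.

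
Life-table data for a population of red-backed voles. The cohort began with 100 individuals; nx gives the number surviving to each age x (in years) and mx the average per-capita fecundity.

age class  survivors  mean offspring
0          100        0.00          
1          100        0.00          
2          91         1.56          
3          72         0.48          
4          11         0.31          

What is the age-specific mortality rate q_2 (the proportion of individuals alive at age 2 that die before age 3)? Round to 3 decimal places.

0.209

lx = nx/n0 = nx/100: 1, 1, 0.91, 0.72, 0.11
q_2 = (l_2 − l_3) / l_2 = (0.91 − 0.72) / 0.91
     = 0.19 / 0.91 = 0.208791… → 0.209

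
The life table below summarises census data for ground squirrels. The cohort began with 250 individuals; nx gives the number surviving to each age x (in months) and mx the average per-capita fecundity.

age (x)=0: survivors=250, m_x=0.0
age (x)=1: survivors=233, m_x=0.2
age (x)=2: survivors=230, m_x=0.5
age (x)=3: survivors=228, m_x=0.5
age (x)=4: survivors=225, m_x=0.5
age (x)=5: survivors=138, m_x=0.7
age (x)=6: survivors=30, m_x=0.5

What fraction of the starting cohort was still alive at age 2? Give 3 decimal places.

l_2 = n_2/n_0 = 230/250 = 0.92 → 0.920

0.920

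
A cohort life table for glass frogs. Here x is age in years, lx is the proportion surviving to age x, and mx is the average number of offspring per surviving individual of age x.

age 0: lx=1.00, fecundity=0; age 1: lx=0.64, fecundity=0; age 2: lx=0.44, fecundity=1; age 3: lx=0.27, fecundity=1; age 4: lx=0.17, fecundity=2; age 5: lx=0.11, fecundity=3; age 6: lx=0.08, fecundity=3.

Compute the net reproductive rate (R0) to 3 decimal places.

lx·mx by age: 0, 0, 0.44, 0.27, 0.34, 0.33, 0.24
R0 = Σ lx·mx = 1.62 → 1.620

1.620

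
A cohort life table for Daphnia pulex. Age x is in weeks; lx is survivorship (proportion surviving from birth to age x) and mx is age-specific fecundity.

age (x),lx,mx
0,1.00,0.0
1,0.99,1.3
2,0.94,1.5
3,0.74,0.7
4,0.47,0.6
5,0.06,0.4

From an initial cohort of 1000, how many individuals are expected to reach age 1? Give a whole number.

990

Expected survivors = N0 · l_1 = 1000 × 0.99 = 990 → 990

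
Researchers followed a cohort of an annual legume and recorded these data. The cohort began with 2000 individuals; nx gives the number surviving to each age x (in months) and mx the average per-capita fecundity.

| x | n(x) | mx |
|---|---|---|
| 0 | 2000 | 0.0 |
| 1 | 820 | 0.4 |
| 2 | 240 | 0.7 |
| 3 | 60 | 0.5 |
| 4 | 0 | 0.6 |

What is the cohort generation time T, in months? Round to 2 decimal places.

1.43

lx = nx/n0 = nx/2000: 1, 0.41, 0.12, 0.03, 0
lx·mx: 0, 0.164, 0.084, 0.015, 0 → R0 = 0.263
x·lx·mx: 0, 0.164, 0.168, 0.045, 0 → Σ = 0.377
T = 0.377 / 0.263 = 1.43346… → 1.43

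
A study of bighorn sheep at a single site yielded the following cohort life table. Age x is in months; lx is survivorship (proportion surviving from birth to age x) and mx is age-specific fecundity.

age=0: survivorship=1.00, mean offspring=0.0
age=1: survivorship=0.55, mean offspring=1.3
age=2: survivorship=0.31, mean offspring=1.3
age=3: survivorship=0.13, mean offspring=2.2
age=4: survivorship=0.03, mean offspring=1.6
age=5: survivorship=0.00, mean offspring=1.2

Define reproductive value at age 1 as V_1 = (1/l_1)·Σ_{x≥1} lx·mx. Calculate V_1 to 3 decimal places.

lx·mx for x ≥ 1: 0.715, 0.403, 0.286, 0.048, 0 → sum = 1.452
V_1 = 1.452 / l_1 = 1.452 / 0.55 = 2.64 → 2.640

2.640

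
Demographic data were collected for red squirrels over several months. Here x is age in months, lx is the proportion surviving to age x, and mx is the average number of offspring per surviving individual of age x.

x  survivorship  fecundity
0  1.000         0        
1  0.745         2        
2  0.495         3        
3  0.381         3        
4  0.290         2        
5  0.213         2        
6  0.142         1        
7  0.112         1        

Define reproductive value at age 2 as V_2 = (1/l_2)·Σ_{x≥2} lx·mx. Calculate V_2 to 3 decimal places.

lx·mx for x ≥ 2: 1.485, 1.143, 0.58, 0.426, 0.142, 0.112 → sum = 3.888
V_2 = 3.888 / l_2 = 3.888 / 0.495 = 7.854545… → 7.855

7.855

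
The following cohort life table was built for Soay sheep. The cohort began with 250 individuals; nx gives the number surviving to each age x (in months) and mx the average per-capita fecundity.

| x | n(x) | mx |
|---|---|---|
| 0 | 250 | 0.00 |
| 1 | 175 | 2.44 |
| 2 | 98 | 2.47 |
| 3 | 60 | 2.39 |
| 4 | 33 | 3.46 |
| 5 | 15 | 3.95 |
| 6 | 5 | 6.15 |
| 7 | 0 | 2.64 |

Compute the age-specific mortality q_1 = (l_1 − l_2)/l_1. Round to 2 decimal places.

0.44

lx = nx/n0 = nx/250: 1, 0.7, 0.392, 0.24, 0.132, 0.06, 0.02, 0
q_1 = (l_1 − l_2) / l_1 = (0.7 − 0.392) / 0.7
     = 0.308 / 0.7 = 0.44 → 0.44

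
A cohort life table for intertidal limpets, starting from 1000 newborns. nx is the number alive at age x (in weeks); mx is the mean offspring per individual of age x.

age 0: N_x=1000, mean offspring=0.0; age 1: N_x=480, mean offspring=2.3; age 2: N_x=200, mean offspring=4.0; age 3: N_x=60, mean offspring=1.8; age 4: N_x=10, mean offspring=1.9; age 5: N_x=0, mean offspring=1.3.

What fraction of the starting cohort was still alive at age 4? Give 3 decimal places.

0.010

l_4 = n_4/n_0 = 10/1000 = 0.01 → 0.010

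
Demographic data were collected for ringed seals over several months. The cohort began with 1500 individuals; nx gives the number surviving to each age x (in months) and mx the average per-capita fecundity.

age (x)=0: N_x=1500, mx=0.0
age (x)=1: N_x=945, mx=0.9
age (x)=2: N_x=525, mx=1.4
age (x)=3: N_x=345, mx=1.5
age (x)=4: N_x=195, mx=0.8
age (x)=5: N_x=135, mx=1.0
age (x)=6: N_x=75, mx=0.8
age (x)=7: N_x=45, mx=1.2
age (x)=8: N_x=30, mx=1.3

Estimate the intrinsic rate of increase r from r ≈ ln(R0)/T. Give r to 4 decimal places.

lx = nx/n0 = nx/1500: 1, 0.63, 0.35, 0.23, 0.13, 0.09, 0.05, 0.03, 0.02
R0 = Σ lx·mx = 0 + 0.567 + 0.49 + 0.345 + 0.104 + 0.09 + 0.04 + 0.036 + 0.026 = 1.698
Σ x·lx·mx = 4.148; T = 4.148/1.698 = 2.44287…
r ≈ ln(R0)/T = ln(1.698)/2.44287… = 0.216733… → 0.2167

0.2167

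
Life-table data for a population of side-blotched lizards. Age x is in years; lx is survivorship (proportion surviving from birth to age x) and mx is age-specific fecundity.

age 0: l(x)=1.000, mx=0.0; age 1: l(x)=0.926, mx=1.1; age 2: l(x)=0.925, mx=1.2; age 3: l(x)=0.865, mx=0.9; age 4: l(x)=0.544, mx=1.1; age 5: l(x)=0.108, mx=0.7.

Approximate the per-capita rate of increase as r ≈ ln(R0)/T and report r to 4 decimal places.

R0 = Σ lx·mx = 0 + 1.0186 + 1.11 + 0.7785 + 0.5984 + 0.0756 = 3.5811
Σ x·lx·mx = 8.3457; T = 8.3457/3.5811 = 2.33049…
r ≈ ln(R0)/T = ln(3.5811)/2.33049… = 0.547384… → 0.5474

0.5474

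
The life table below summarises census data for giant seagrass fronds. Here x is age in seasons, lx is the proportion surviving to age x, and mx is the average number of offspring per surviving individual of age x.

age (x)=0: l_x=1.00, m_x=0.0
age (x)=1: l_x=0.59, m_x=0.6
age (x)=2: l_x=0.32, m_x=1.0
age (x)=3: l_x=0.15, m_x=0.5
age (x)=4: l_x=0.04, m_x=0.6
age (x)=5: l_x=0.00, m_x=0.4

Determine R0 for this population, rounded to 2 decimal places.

lx·mx by age: 0, 0.354, 0.32, 0.075, 0.024, 0
R0 = Σ lx·mx = 0.773 → 0.77

0.77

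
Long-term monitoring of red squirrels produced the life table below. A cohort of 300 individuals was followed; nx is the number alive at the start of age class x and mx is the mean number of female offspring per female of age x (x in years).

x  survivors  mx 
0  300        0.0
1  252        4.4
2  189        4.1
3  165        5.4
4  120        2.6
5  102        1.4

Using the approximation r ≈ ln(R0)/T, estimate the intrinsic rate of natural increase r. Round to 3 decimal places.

lx = nx/n0 = nx/300: 1, 0.84, 0.63, 0.55, 0.4, 0.34
R0 = Σ lx·mx = 0 + 3.696 + 2.583 + 2.97 + 1.04 + 0.476 = 10.765
Σ x·lx·mx = 24.312; T = 24.312/10.765 = 2.25843…
r ≈ ln(R0)/T = ln(10.765)/2.25843… = 1.05219… → 1.052

1.052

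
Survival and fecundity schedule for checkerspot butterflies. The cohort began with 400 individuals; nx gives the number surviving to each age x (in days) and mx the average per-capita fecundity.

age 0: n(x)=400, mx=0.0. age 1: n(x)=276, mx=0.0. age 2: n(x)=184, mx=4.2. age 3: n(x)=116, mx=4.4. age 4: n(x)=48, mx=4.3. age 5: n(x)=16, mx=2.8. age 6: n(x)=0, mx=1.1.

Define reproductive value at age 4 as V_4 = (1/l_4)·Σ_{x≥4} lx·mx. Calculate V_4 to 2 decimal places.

lx = nx/n0 = nx/400: 1, 0.69, 0.46, 0.29, 0.12, 0.04, 0
lx·mx for x ≥ 4: 0.516, 0.112, 0 → sum = 0.628
V_4 = 0.628 / l_4 = 0.628 / 0.12 = 5.233333… → 5.23

5.23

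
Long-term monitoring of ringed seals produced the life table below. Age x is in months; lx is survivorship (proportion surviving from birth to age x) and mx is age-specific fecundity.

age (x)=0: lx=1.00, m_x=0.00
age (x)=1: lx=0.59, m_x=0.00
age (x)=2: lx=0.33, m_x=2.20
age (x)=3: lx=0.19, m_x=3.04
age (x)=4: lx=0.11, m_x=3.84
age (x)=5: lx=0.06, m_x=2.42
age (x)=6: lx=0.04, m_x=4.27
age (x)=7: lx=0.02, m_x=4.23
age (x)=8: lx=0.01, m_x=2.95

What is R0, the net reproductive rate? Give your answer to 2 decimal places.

2.16

lx·mx by age: 0, 0, 0.726, 0.5776, 0.4224, 0.1452, 0.1708, 0.0846, 0.0295
R0 = Σ lx·mx = 2.1561 → 2.16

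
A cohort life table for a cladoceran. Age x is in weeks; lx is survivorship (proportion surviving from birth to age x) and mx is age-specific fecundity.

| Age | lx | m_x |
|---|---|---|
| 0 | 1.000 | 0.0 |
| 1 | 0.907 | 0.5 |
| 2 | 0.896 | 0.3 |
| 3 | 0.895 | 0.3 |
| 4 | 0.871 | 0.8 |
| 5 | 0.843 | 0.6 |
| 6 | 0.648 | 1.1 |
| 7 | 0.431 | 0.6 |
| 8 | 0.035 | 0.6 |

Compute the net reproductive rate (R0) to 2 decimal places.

3.19

lx·mx by age: 0, 0.4535, 0.2688, 0.2685, 0.6968, 0.5058, 0.7128, 0.2586, 0.021
R0 = Σ lx·mx = 3.1858 → 3.19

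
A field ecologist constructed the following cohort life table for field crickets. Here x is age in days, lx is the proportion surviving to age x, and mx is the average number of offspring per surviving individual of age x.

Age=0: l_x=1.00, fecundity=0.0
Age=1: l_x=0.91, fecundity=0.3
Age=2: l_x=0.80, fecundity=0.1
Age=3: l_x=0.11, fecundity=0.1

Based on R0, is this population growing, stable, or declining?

R0 = Σ lx·mx = 0 + 0.273 + 0.08 + 0.011 = 0.364
R0 < 1, so the population is declining.

declining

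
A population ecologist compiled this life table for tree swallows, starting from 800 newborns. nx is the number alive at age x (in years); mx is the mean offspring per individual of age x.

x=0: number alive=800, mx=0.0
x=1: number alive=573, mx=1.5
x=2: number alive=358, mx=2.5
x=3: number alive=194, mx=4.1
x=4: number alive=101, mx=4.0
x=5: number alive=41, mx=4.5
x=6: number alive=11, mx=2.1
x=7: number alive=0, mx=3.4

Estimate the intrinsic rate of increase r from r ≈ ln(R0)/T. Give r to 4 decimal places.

lx = nx/n0 = nx/800: 1, 0.71625, 0.4475, 0.2425, 0.12625, 0.05125, 0.01375, 0
R0 = Σ lx·mx = 0 + 1.07438… + 1.11875 + 0.99425 + 0.505… + 0.23063… + 0.02888… + 0 = 3.951875
Σ x·lx·mx = 9.641; T = 9.641/3.951875 = 2.4396…
r ≈ ln(R0)/T = ln(3.951875)/2.4396… = 0.563285… → 0.5633

0.5633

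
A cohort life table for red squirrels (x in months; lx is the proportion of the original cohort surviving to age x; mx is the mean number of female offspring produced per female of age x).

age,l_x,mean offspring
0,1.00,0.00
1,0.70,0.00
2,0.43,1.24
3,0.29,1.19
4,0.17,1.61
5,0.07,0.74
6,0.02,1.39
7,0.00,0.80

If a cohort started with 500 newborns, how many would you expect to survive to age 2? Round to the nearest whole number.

215

Expected survivors = N0 · l_2 = 500 × 0.43 = 215 → 215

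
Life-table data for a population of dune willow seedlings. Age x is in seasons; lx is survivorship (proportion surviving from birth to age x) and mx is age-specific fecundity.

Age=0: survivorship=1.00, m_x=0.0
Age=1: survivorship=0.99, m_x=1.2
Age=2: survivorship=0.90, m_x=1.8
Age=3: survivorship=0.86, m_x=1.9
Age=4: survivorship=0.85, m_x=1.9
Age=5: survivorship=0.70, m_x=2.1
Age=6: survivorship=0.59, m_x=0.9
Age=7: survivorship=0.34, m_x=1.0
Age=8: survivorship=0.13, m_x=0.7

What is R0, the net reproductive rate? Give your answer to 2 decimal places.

8.49

lx·mx by age: 0, 1.188, 1.62, 1.634, 1.615, 1.47, 0.531, 0.34, 0.091
R0 = Σ lx·mx = 8.489 → 8.49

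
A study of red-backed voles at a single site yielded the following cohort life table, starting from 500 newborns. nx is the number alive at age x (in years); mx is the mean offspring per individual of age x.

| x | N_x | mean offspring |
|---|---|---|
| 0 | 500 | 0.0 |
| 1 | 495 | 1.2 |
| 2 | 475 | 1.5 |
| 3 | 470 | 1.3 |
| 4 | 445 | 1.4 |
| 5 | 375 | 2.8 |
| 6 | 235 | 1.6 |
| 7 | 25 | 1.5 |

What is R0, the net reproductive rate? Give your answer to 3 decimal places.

8.008

lx = nx/n0 = nx/500: 1, 0.99, 0.95, 0.94, 0.89, 0.75, 0.47, 0.05
lx·mx by age: 0, 1.188, 1.425, 1.222, 1.246, 2.1, 0.752, 0.075
R0 = Σ lx·mx = 8.008 → 8.008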